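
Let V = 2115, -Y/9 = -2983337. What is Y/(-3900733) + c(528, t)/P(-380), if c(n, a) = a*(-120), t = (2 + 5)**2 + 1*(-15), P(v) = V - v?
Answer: -16581164595/1946465767 ≈ -8.5186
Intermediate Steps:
Y = 26850033 (Y = -9*(-2983337) = 26850033)
P(v) = 2115 - v
t = 34 (t = 7**2 - 15 = 49 - 15 = 34)
c(n, a) = -120*a
Y/(-3900733) + c(528, t)/P(-380) = 26850033/(-3900733) + (-120*34)/(2115 - 1*(-380)) = 26850033*(-1/3900733) - 4080/(2115 + 380) = -26850033/3900733 - 4080/2495 = -26850033/3900733 - 4080*1/2495 = -26850033/3900733 - 816/499 = -16581164595/1946465767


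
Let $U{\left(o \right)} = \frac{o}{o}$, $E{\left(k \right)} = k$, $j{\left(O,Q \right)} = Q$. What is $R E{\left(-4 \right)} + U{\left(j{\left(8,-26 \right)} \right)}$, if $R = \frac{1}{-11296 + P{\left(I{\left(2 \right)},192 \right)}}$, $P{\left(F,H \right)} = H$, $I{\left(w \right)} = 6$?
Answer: $\frac{2777}{2776} \approx 1.0004$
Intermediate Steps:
$U{\left(o \right)} = 1$
$R = - \frac{1}{11104}$ ($R = \frac{1}{-11296 + 192} = \frac{1}{-11104} = - \frac{1}{11104} \approx -9.0058 \cdot 10^{-5}$)
$R E{\left(-4 \right)} + U{\left(j{\left(8,-26 \right)} \right)} = \left(- \frac{1}{11104}\right) \left(-4\right) + 1 = \frac{1}{2776} + 1 = \frac{2777}{2776}$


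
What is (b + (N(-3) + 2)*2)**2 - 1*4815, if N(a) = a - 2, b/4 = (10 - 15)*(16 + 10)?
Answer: 271861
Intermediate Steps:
b = -520 (b = 4*((10 - 15)*(16 + 10)) = 4*(-5*26) = 4*(-130) = -520)
N(a) = -2 + a
(b + (N(-3) + 2)*2)**2 - 1*4815 = (-520 + ((-2 - 3) + 2)*2)**2 - 1*4815 = (-520 + (-5 + 2)*2)**2 - 4815 = (-520 - 3*2)**2 - 4815 = (-520 - 6)**2 - 4815 = (-526)**2 - 4815 = 276676 - 4815 = 271861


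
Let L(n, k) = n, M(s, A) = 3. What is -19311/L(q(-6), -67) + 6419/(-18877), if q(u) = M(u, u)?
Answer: -121517668/18877 ≈ -6437.3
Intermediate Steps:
q(u) = 3
-19311/L(q(-6), -67) + 6419/(-18877) = -19311/3 + 6419/(-18877) = -19311*⅓ + 6419*(-1/18877) = -6437 - 6419/18877 = -121517668/18877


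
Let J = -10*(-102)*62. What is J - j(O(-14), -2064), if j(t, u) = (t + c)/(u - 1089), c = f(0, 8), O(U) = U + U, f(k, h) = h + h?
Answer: 66465236/1051 ≈ 63240.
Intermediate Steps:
f(k, h) = 2*h
O(U) = 2*U
c = 16 (c = 2*8 = 16)
J = 63240 (J = 1020*62 = 63240)
j(t, u) = (16 + t)/(-1089 + u) (j(t, u) = (t + 16)/(u - 1089) = (16 + t)/(-1089 + u))
J - j(O(-14), -2064) = 63240 - (16 + 2*(-14))/(-1089 - 2064) = 63240 - (16 - 28)/(-3153) = 63240 - (-1)*(-12)/3153 = 63240 - 1*4/1051 = 63240 - 4/1051 = 66465236/1051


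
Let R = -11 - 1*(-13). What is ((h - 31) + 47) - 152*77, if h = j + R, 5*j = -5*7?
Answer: -11693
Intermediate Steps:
R = 2 (R = -11 + 13 = 2)
j = -7 (j = (-5*7)/5 = (⅕)*(-35) = -7)
h = -5 (h = -7 + 2 = -5)
((h - 31) + 47) - 152*77 = ((-5 - 31) + 47) - 152*77 = (-36 + 47) - 11704 = 11 - 11704 = -11693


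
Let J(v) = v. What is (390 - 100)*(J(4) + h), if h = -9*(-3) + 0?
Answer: 8990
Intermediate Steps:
h = 27 (h = 27 + 0 = 27)
(390 - 100)*(J(4) + h) = (390 - 100)*(4 + 27) = 290*31 = 8990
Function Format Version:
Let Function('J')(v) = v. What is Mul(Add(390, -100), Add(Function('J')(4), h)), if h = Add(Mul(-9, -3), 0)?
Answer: 8990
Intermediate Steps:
h = 27 (h = Add(27, 0) = 27)
Mul(Add(390, -100), Add(Function('J')(4), h)) = Mul(Add(390, -100), Add(4, 27)) = Mul(290, 31) = 8990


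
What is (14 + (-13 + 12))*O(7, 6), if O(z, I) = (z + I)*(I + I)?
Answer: 2028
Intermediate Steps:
O(z, I) = 2*I*(I + z) (O(z, I) = (I + z)*(2*I) = 2*I*(I + z))
(14 + (-13 + 12))*O(7, 6) = (14 + (-13 + 12))*(2*6*(6 + 7)) = (14 - 1)*(2*6*13) = 13*156 = 2028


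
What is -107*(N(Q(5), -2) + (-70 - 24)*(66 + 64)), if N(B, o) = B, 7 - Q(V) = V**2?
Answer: 1309466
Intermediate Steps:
Q(V) = 7 - V**2
-107*(N(Q(5), -2) + (-70 - 24)*(66 + 64)) = -107*((7 - 1*5**2) + (-70 - 24)*(66 + 64)) = -107*((7 - 1*25) - 94*130) = -107*((7 - 25) - 12220) = -107*(-18 - 12220) = -107*(-12238) = 1309466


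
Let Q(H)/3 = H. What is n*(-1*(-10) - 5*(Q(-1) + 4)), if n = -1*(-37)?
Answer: 185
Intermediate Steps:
Q(H) = 3*H
n = 37
n*(-1*(-10) - 5*(Q(-1) + 4)) = 37*(-1*(-10) - 5*(3*(-1) + 4)) = 37*(10 - 5*(-3 + 4)) = 37*(10 - 5*1) = 37*(10 - 5) = 37*5 = 185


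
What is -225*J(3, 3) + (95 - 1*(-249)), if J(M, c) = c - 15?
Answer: 3044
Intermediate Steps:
J(M, c) = -15 + c
-225*J(3, 3) + (95 - 1*(-249)) = -225*(-15 + 3) + (95 - 1*(-249)) = -225*(-12) + (95 + 249) = 2700 + 344 = 3044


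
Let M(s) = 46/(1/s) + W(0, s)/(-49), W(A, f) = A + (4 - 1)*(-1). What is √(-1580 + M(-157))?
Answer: I*√431295/7 ≈ 93.819*I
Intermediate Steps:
W(A, f) = -3 + A (W(A, f) = A + 3*(-1) = A - 3 = -3 + A)
M(s) = 3/49 + 46*s (M(s) = 46/(1/s) + (-3 + 0)/(-49) = 46*s - 3*(-1/49) = 46*s + 3/49 = 3/49 + 46*s)
√(-1580 + M(-157)) = √(-1580 + (3/49 + 46*(-157))) = √(-1580 + (3/49 - 7222)) = √(-1580 - 353875/49) = √(-431295/49) = I*√431295/7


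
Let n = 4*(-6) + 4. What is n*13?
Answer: -260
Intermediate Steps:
n = -20 (n = -24 + 4 = -20)
n*13 = -20*13 = -260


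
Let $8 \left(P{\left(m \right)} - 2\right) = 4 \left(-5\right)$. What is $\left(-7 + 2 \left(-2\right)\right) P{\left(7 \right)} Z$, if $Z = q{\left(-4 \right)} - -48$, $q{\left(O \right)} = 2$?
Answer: $275$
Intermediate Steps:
$P{\left(m \right)} = - \frac{1}{2}$ ($P{\left(m \right)} = 2 + \frac{4 \left(-5\right)}{8} = 2 + \frac{1}{8} \left(-20\right) = 2 - \frac{5}{2} = - \frac{1}{2}$)
$Z = 50$ ($Z = 2 - -48 = 2 + 48 = 50$)
$\left(-7 + 2 \left(-2\right)\right) P{\left(7 \right)} Z = \left(-7 + 2 \left(-2\right)\right) \left(- \frac{1}{2}\right) 50 = \left(-7 - 4\right) \left(- \frac{1}{2}\right) 50 = \left(-11\right) \left(- \frac{1}{2}\right) 50 = \frac{11}{2} \cdot 50 = 275$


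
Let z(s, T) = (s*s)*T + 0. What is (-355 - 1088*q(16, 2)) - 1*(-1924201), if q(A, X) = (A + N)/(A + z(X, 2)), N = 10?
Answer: 5768002/3 ≈ 1.9227e+6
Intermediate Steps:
z(s, T) = T*s**2 (z(s, T) = s**2*T + 0 = T*s**2 + 0 = T*s**2)
q(A, X) = (10 + A)/(A + 2*X**2) (q(A, X) = (A + 10)/(A + 2*X**2) = (10 + A)/(A + 2*X**2))
(-355 - 1088*q(16, 2)) - 1*(-1924201) = (-355 - 1088*(10 + 16)/(16 + 2*2**2)) - 1*(-1924201) = (-355 - 1088*26/(16 + 2*4)) + 1924201 = (-355 - 1088*26/(16 + 8)) + 1924201 = (-355 - 1088*26/24) + 1924201 = (-355 - 136*26/3) + 1924201 = (-355 - 1088*13/12) + 1924201 = (-355 - 3536/3) + 1924201 = -4601/3 + 1924201 = 5768002/3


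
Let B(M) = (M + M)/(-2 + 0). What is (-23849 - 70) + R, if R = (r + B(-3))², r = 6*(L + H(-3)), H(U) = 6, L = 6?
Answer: -18294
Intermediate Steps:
B(M) = -M (B(M) = (2*M)/(-2) = (2*M)*(-½) = -M)
r = 72 (r = 6*(6 + 6) = 6*12 = 72)
R = 5625 (R = (72 - 1*(-3))² = (72 + 3)² = 75² = 5625)
(-23849 - 70) + R = (-23849 - 70) + 5625 = -23919 + 5625 = -18294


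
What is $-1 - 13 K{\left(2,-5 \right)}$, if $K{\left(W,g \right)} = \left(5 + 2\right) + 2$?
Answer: $-118$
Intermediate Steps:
$K{\left(W,g \right)} = 9$ ($K{\left(W,g \right)} = 7 + 2 = 9$)
$-1 - 13 K{\left(2,-5 \right)} = -1 - 117 = -118$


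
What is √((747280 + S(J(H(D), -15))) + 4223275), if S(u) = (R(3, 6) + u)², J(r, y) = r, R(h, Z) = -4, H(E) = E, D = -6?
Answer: 3*√552295 ≈ 2229.5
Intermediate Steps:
S(u) = (-4 + u)²
√((747280 + S(J(H(D), -15))) + 4223275) = √((747280 + (-4 - 6)²) + 4223275) = √((747280 + (-10)²) + 4223275) = √((747280 + 100) + 4223275) = √(747380 + 4223275) = √4970655 = 3*√552295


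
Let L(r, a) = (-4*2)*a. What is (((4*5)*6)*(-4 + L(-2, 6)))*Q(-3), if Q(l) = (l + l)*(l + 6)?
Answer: 112320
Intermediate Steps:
L(r, a) = -8*a
Q(l) = 2*l*(6 + l) (Q(l) = (2*l)*(6 + l) = 2*l*(6 + l))
(((4*5)*6)*(-4 + L(-2, 6)))*Q(-3) = (((4*5)*6)*(-4 - 8*6))*(2*(-3)*(6 - 3)) = ((20*6)*(-4 - 48))*(2*(-3)*3) = (120*(-52))*(-18) = -6240*(-18) = 112320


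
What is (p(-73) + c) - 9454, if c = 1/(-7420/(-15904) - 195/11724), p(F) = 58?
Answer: -2345391364/249675 ≈ -9393.8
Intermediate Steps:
c = 554936/249675 (c = 1/(-7420*(-1/15904) - 195*1/11724) = 1/(265/568 - 65/3908) = 1/(249675/554936) = 554936/249675 ≈ 2.2226)
(p(-73) + c) - 9454 = (58 + 554936/249675) - 9454 = 15036086/249675 - 9454 = -2345391364/249675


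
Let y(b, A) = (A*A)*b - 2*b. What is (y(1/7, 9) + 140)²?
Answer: 1121481/49 ≈ 22887.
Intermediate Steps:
y(b, A) = -2*b + b*A² (y(b, A) = A²*b - 2*b = b*A² - 2*b = -2*b + b*A²)
(y(1/7, 9) + 140)² = ((-2 + 9²)/7 + 140)² = ((-2 + 81)/7 + 140)² = ((⅐)*79 + 140)² = (79/7 + 140)² = (1059/7)² = 1121481/49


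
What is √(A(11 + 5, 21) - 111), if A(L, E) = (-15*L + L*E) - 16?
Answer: I*√31 ≈ 5.5678*I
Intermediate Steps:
A(L, E) = -16 - 15*L + E*L (A(L, E) = (-15*L + E*L) - 16 = -16 - 15*L + E*L)
√(A(11 + 5, 21) - 111) = √((-16 - 15*(11 + 5) + 21*(11 + 5)) - 111) = √((-16 - 15*16 + 21*16) - 111) = √((-16 - 240 + 336) - 111) = √(80 - 111) = √(-31) = I*√31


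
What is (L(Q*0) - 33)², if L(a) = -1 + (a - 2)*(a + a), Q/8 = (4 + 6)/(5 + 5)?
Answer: 1156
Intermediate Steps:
Q = 8 (Q = 8*((4 + 6)/(5 + 5)) = 8*(10/10) = 8*(10*(⅒)) = 8*1 = 8)
L(a) = -1 + 2*a*(-2 + a) (L(a) = -1 + (-2 + a)*(2*a) = -1 + 2*a*(-2 + a))
(L(Q*0) - 33)² = ((-1 - 32*0 + 2*(8*0)²) - 33)² = ((-1 - 4*0 + 2*0²) - 33)² = ((-1 + 0 + 2*0) - 33)² = ((-1 + 0 + 0) - 33)² = (-1 - 33)² = (-34)² = 1156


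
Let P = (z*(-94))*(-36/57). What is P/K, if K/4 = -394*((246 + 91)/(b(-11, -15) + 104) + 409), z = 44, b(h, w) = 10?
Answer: -37224/9251711 ≈ -0.0040235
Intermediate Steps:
K = -37006844/57 (K = 4*(-394*((246 + 91)/(10 + 104) + 409)) = 4*(-394*(337/114 + 409)) = 4*(-394*46963/114) = 4*(-9251711/57) = -37006844/57 ≈ -6.4924e+5)
P = 49632/19 (P = (44*(-94))*(-36/57) = -(-148896)/57 = -4136*(-12/19) = 49632/19 ≈ 2612.2)
P/K = 49632/(19*(-37006844/57)) = (49632/19)*(-57/37006844) = -37224/9251711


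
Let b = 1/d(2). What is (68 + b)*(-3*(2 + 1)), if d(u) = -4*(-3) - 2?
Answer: -6129/10 ≈ -612.90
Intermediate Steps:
d(u) = 10 (d(u) = 12 - 2 = 10)
b = 1/10 ≈ 0.10000
(68 + b)*(-3*(2 + 1)) = (68 + 1/10)*(-3*(2 + 1)) = 681*(-3*3)/10 = (681/10)*(-9) = -6129/10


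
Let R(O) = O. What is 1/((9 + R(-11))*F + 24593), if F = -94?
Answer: 1/24781 ≈ 4.0354e-5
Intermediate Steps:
1/((9 + R(-11))*F + 24593) = 1/((9 - 11)*(-94) + 24593) = 1/(-2*(-94) + 24593) = 1/(188 + 24593) = 1/24781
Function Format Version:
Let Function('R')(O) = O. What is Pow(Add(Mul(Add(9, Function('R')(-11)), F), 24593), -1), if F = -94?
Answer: Rational(1, 24781) ≈ 4.0354e-5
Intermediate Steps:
Pow(Add(Mul(Add(9, Function('R')(-11)), F), 24593), -1) = Pow(Add(Mul(Add(9, -11), -94), 24593), -1) = Pow(Add(Mul(-2, -94), 24593), -1) = Pow(Add(188, 24593), -1) = Pow(24781, -1) = Rational(1, 24781)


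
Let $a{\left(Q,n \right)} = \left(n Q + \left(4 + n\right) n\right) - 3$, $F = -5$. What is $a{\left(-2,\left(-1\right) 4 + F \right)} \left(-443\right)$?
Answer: $-26580$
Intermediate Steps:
$a{\left(Q,n \right)} = -3 + Q n + n \left(4 + n\right)$ ($a{\left(Q,n \right)} = \left(Q n + n \left(4 + n\right)\right) - 3 = -3 + Q n + n \left(4 + n\right)$)
$a{\left(-2,\left(-1\right) 4 + F \right)} \left(-443\right) = \left(-3 + \left(\left(-1\right) 4 - 5\right)^{2} + 4 \left(\left(-1\right) 4 - 5\right) - 2 \left(\left(-1\right) 4 - 5\right)\right) \left(-443\right) = \left(-3 + \left(-4 - 5\right)^{2} + 4 \left(-4 - 5\right) - 2 \left(-4 - 5\right)\right) \left(-443\right) = \left(-3 + \left(-9\right)^{2} + 4 \left(-9\right) - -18\right) \left(-443\right) = \left(-3 + 81 - 36 + 18\right) \left(-443\right) = 60 \left(-443\right) = -26580$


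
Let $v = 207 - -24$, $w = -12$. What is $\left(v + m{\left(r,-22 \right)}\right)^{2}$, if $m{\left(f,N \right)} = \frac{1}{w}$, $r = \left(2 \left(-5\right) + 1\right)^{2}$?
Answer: $\frac{7678441}{144} \approx 53323.0$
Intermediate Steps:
$r = 81$ ($r = \left(-10 + 1\right)^{2} = \left(-9\right)^{2} = 81$)
$m{\left(f,N \right)} = - \frac{1}{12}$ ($m{\left(f,N \right)} = \frac{1}{-12} = - \frac{1}{12}$)
$v = 231$ ($v = 207 + 24 = 231$)
$\left(v + m{\left(r,-22 \right)}\right)^{2} = \left(231 - \frac{1}{12}\right)^{2} = \left(\frac{2771}{12}\right)^{2} = \frac{7678441}{144}$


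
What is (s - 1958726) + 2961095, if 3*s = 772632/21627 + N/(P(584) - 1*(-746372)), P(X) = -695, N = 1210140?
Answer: 199569895476979/199095759 ≈ 1.0024e+6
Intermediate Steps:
s = 2478623908/199095759 (s = (772632/21627 + 1210140/(-695 - 1*(-746372)))/3 = (772632*(1/21627) + 1210140/(-695 + 746372))/3 = (28616/801 + 1210140/745677)/3 = (28616/801 + 1210140*(1/745677))/3 = (28616/801 + 134460/82853)/3 = (⅓)*(2478623908/66365253) = 2478623908/199095759 ≈ 12.449)
(s - 1958726) + 2961095 = (2478623908/199095759 - 1958726) + 2961095 = -389971561019126/199095759 + 2961095 = 199569895476979/199095759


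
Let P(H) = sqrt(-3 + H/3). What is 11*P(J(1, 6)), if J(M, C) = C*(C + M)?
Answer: 11*sqrt(11) ≈ 36.483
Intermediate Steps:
P(H) = sqrt(-3 + H/3) (P(H) = sqrt(-3 + H*(1/3)) = sqrt(-3 + H/3))
11*P(J(1, 6)) = 11*(sqrt(-27 + 3*(6*(6 + 1)))/3) = 11*(sqrt(-27 + 3*(6*7))/3) = 11*(sqrt(-27 + 3*42)/3) = 11*(sqrt(-27 + 126)/3) = 11*(sqrt(99)/3) = 11*((3*sqrt(11))/3) = 11*sqrt(11)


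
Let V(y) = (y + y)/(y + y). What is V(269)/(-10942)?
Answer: -1/10942 ≈ -9.1391e-5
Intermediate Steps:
V(y) = 1 (V(y) = (2*y)/((2*y)) = (2*y)*(1/(2*y)) = 1)
V(269)/(-10942) = 1/(-10942) = 1*(-1/10942) = -1/10942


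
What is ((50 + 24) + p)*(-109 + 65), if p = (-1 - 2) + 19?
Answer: -3960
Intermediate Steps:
p = 16 (p = -3 + 19 = 16)
((50 + 24) + p)*(-109 + 65) = ((50 + 24) + 16)*(-109 + 65) = (74 + 16)*(-44) = 90*(-44) = -3960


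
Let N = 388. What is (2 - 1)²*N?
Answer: 388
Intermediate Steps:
(2 - 1)²*N = (2 - 1)²*388 = 1²*388 = 1*388 = 388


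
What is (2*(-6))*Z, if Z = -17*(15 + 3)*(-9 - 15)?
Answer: -88128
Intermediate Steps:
Z = 7344 (Z = -306*(-24) = -17*(-432) = 7344)
(2*(-6))*Z = (2*(-6))*7344 = -12*7344 = -88128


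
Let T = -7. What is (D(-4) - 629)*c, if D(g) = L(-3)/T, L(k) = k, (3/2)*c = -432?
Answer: 1267200/7 ≈ 1.8103e+5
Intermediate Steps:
c = -288 (c = (⅔)*(-432) = -288)
D(g) = 3/7 (D(g) = -3/(-7) = -3*(-⅐) = 3/7)
(D(-4) - 629)*c = (3/7 - 629)*(-288) = -4400/7*(-288) = 1267200/7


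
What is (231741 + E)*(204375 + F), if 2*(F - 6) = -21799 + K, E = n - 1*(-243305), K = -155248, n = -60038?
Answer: 48081789360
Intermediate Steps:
E = 183267 (E = -60038 - 1*(-243305) = -60038 + 243305 = 183267)
F = -177035/2 (F = 6 + (-21799 - 155248)/2 = 6 + (½)*(-177047) = 6 - 177047/2 = -177035/2 ≈ -88518.)
(231741 + E)*(204375 + F) = (231741 + 183267)*(204375 - 177035/2) = 415008*(231715/2) = 48081789360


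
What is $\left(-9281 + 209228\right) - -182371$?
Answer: $382318$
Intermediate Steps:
$\left(-9281 + 209228\right) - -182371 = 199947 + 182371 = 382318$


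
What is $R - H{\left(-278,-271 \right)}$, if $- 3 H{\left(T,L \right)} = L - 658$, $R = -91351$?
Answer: $- \frac{274982}{3} \approx -91661.0$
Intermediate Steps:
$H{\left(T,L \right)} = \frac{658}{3} - \frac{L}{3}$ ($H{\left(T,L \right)} = - \frac{L - 658}{3} = - \frac{-658 + L}{3} = \frac{658}{3} - \frac{L}{3}$)
$R - H{\left(-278,-271 \right)} = -91351 - \left(\frac{658}{3} - - \frac{271}{3}\right) = -91351 - \left(\frac{658}{3} + \frac{271}{3}\right) = -91351 - \frac{929}{3} = - \frac{274982}{3}$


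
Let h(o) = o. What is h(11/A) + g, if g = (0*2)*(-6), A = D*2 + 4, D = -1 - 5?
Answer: -11/8 ≈ -1.3750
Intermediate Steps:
D = -6
A = -8 (A = -6*2 + 4 = -12 + 4 = -8)
g = 0 (g = 0*(-6) = 0)
h(11/A) + g = 11/(-8) + 0 = 11*(-1/8) + 0 = -11/8 + 0 = -11/8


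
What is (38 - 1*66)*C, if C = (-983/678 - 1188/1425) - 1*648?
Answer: 2931933382/161025 ≈ 18208.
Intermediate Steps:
C = -209423813/322050 (C = (-983*1/678 - 1188*1/1425) - 648 = (-983/678 - 396/475) - 648 = -735413/322050 - 648 = -209423813/322050 ≈ -650.28)
(38 - 1*66)*C = (38 - 1*66)*(-209423813/322050) = (38 - 66)*(-209423813/322050) = -28*(-209423813/322050) = 2931933382/161025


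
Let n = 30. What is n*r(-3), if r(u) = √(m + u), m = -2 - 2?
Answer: 30*I*√7 ≈ 79.373*I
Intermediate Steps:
m = -4
r(u) = √(-4 + u)
n*r(-3) = 30*√(-4 - 3) = 30*√(-7) = 30*(I*√7) = 30*I*√7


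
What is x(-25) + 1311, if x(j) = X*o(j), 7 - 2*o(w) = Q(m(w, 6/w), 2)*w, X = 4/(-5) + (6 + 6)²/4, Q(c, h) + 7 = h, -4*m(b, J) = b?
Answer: -3829/5 ≈ -765.80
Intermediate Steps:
m(b, J) = -b/4
Q(c, h) = -7 + h
X = 176/5 (X = 4*(-⅕) + 12²*(¼) = -⅘ + 144*(¼) = -⅘ + 36 = 176/5 ≈ 35.200)
o(w) = 7/2 + 5*w/2 (o(w) = 7/2 - (-7 + 2)*w/2 = 7/2 - (-5)*w/2 = 7/2 + 5*w/2)
x(j) = 616/5 + 88*j (x(j) = 176*(7/2 + 5*j/2)/5 = 616/5 + 88*j)
x(-25) + 1311 = (616/5 + 88*(-25)) + 1311 = (616/5 - 2200) + 1311 = -10384/5 + 1311 = -3829/5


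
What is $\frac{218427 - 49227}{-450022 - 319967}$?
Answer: $- \frac{56400}{256663} \approx -0.21974$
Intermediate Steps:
$\frac{218427 - 49227}{-450022 - 319967} = \frac{169200}{-769989} = 169200 \left(- \frac{1}{769989}\right) = - \frac{56400}{256663}$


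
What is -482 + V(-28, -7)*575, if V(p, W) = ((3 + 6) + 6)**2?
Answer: 128893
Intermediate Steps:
V(p, W) = 225 (V(p, W) = (9 + 6)**2 = 15**2 = 225)
-482 + V(-28, -7)*575 = -482 + 225*575 = -482 + 129375 = 128893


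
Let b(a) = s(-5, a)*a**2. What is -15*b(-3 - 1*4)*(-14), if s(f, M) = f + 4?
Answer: -10290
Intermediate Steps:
s(f, M) = 4 + f
b(a) = -a**2 (b(a) = (4 - 5)*a**2 = -a**2)
-15*b(-3 - 1*4)*(-14) = -(-15)*(-3 - 1*4)**2*(-14) = -(-15)*(-3 - 4)**2*(-14) = -(-15)*(-7)**2*(-14) = -(-15)*49*(-14) = -15*(-49)*(-14) = 735*(-14) = -10290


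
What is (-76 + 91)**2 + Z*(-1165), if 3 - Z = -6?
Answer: -10260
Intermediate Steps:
Z = 9 (Z = 3 - 1*(-6) = 3 + 6 = 9)
(-76 + 91)**2 + Z*(-1165) = (-76 + 91)**2 + 9*(-1165) = 15**2 - 10485 = 225 - 10485 = -10260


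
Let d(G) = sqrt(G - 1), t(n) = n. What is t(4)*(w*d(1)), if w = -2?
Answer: 0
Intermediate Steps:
d(G) = sqrt(-1 + G)
t(4)*(w*d(1)) = 4*(-2*sqrt(-1 + 1)) = 4*(-2*sqrt(0)) = 4*(-2*0) = 4*0 = 0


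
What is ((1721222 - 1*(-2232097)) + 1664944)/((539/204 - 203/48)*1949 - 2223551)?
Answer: -4584502608/1816941571 ≈ -2.5232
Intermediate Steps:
((1721222 - 1*(-2232097)) + 1664944)/((539/204 - 203/48)*1949 - 2223551) = ((1721222 + 2232097) + 1664944)/((539*(1/204) - 203*1/48)*1949 - 2223551) = (3953319 + 1664944)/((539/204 - 203/48)*1949 - 2223551) = 5618263/(-1295/816*1949 - 2223551) = 5618263/(-2523955/816 - 2223551) = 5618263/(-1816941571/816) = 5618263*(-816/1816941571) = -4584502608/1816941571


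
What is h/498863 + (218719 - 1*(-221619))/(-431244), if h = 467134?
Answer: -9109800499/107565837786 ≈ -0.084690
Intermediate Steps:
h/498863 + (218719 - 1*(-221619))/(-431244) = 467134/498863 + (218719 - 1*(-221619))/(-431244) = 467134*(1/498863) + (218719 + 221619)*(-1/431244) = 467134/498863 + 440338*(-1/431244) = 467134/498863 - 220169/215622 = -9109800499/107565837786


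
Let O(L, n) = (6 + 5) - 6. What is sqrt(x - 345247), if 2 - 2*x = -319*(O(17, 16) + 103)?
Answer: 2*I*sqrt(82005) ≈ 572.73*I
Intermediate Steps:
O(L, n) = 5 (O(L, n) = 11 - 6 = 5)
x = 17227 (x = 1 - (-319)*(5 + 103)/2 = 1 - (-319)*108/2 = 1 - 1/2*(-34452) = 1 + 17226 = 17227)
sqrt(x - 345247) = sqrt(17227 - 345247) = sqrt(-328020) = 2*I*sqrt(82005)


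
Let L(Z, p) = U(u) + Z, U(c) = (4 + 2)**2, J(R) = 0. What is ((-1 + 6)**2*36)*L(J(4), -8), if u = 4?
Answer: 32400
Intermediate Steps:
U(c) = 36 (U(c) = 6**2 = 36)
L(Z, p) = 36 + Z
((-1 + 6)**2*36)*L(J(4), -8) = ((-1 + 6)**2*36)*(36 + 0) = (5**2*36)*36 = (25*36)*36 = 900*36 = 32400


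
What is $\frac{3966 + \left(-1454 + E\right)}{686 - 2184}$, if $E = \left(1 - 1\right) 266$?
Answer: $- \frac{1256}{749} \approx -1.6769$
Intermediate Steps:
$E = 0$ ($E = \left(1 - 1\right) 266 = 0 \cdot 266 = 0$)
$\frac{3966 + \left(-1454 + E\right)}{686 - 2184} = \frac{3966 + \left(-1454 + 0\right)}{686 - 2184} = \frac{3966 - 1454}{-1498} = 2512 \left(- \frac{1}{1498}\right) = - \frac{1256}{749}$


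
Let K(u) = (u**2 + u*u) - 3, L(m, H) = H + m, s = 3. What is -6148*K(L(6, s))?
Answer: -977532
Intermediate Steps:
K(u) = -3 + 2*u**2 (K(u) = (u**2 + u**2) - 3 = 2*u**2 - 3 = -3 + 2*u**2)
-6148*K(L(6, s)) = -6148*(-3 + 2*(3 + 6)**2) = -6148*(-3 + 2*9**2) = -6148*(-3 + 2*81) = -6148*(-3 + 162) = -6148*159 = -977532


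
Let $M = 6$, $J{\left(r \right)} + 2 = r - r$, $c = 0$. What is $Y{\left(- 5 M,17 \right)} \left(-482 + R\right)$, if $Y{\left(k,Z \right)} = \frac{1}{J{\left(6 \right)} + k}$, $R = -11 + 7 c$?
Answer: $\frac{493}{32} \approx 15.406$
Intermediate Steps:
$J{\left(r \right)} = -2$ ($J{\left(r \right)} = -2 + \left(r - r\right) = -2 + 0 = -2$)
$R = -11$ ($R = -11 + 7 \cdot 0 = -11 + 0 = -11$)
$Y{\left(k,Z \right)} = \frac{1}{-2 + k}$
$Y{\left(- 5 M,17 \right)} \left(-482 + R\right) = \frac{-482 - 11}{-2 - 30} = \frac{1}{-2 - 30} \left(-493\right) = \frac{1}{-32} \left(-493\right) = \left(- \frac{1}{32}\right) \left(-493\right) = \frac{493}{32}$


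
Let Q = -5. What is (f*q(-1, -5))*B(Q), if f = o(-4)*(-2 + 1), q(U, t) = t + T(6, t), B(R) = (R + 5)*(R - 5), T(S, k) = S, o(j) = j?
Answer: 0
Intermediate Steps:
B(R) = (-5 + R)*(5 + R) (B(R) = (5 + R)*(-5 + R) = (-5 + R)*(5 + R))
q(U, t) = 6 + t (q(U, t) = t + 6 = 6 + t)
f = 4 (f = -4*(-2 + 1) = -4*(-1) = 4)
(f*q(-1, -5))*B(Q) = (4*(6 - 5))*(-25 + (-5)²) = (4*1)*(-25 + 25) = 4*0 = 0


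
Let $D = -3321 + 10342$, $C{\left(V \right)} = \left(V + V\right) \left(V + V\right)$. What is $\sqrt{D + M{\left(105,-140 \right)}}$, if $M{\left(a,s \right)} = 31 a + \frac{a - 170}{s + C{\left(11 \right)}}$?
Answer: $\frac{\sqrt{303999594}}{172} \approx 101.37$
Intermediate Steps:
$C{\left(V \right)} = 4 V^{2}$ ($C{\left(V \right)} = 2 V 2 V = 4 V^{2}$)
$D = 7021$
$M{\left(a,s \right)} = 31 a + \frac{-170 + a}{484 + s}$ ($M{\left(a,s \right)} = 31 a + \frac{a - 170}{s + 4 \cdot 11^{2}} = 31 a + \frac{-170 + a}{s + 4 \cdot 121} = 31 a + \frac{-170 + a}{s + 484} = 31 a + \frac{-170 + a}{484 + s}$)
$\sqrt{D + M{\left(105,-140 \right)}} = \sqrt{7021 + \frac{-170 + 15005 \cdot 105 + 31 \cdot 105 \left(-140\right)}{484 - 140}} = \sqrt{7021 + \frac{-170 + 1575525 - 455700}{344}} = \sqrt{7021 + \frac{1}{344} \cdot 1119655} = \sqrt{7021 + \frac{1119655}{344}} = \sqrt{\frac{3534879}{344}} = \frac{\sqrt{303999594}}{172}$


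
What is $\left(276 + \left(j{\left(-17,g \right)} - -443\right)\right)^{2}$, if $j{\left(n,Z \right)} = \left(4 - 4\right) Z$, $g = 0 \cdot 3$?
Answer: $516961$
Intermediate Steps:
$g = 0$
$j{\left(n,Z \right)} = 0$ ($j{\left(n,Z \right)} = 0 Z = 0$)
$\left(276 + \left(j{\left(-17,g \right)} - -443\right)\right)^{2} = \left(276 + \left(0 - -443\right)\right)^{2} = \left(276 + \left(0 + 443\right)\right)^{2} = \left(276 + 443\right)^{2} = 719^{2} = 516961$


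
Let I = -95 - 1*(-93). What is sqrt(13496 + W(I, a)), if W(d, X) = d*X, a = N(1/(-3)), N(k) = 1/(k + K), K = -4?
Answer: sqrt(2280902)/13 ≈ 116.17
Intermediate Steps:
I = -2 (I = -95 + 93 = -2)
N(k) = 1/(-4 + k) (N(k) = 1/(k - 4) = 1/(-4 + k))
a = -3/13 (a = 1/(-4 + 1/(-3)) = 1/(-4 - 1/3) = 1/(-13/3) = -3/13 ≈ -0.23077)
W(d, X) = X*d
sqrt(13496 + W(I, a)) = sqrt(13496 - 3/13*(-2)) = sqrt(13496 + 6/13) = sqrt(175454/13) = sqrt(2280902)/13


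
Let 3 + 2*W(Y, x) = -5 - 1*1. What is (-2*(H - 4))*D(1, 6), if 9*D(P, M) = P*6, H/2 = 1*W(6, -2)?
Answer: 52/3 ≈ 17.333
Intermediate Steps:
W(Y, x) = -9/2 (W(Y, x) = -3/2 + (-5 - 1*1)/2 = -3/2 + (-5 - 1)/2 = -3/2 + (½)*(-6) = -3/2 - 3 = -9/2)
H = -9 (H = 2*(1*(-9/2)) = 2*(-9/2) = -9)
D(P, M) = 2*P/3 (D(P, M) = (P*6)/9 = (6*P)/9 = 2*P/3)
(-2*(H - 4))*D(1, 6) = (-2*(-9 - 4))*((⅔)*1) = -2*(-13)*(⅔) = 26*(⅔) = 52/3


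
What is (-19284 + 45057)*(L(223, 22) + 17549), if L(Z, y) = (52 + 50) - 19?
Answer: 454429536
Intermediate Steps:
L(Z, y) = 83 (L(Z, y) = 102 - 19 = 83)
(-19284 + 45057)*(L(223, 22) + 17549) = (-19284 + 45057)*(83 + 17549) = 25773*17632 = 454429536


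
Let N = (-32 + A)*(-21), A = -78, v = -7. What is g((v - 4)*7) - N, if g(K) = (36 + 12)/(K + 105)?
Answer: -16158/7 ≈ -2308.3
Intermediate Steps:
N = 2310 (N = (-32 - 78)*(-21) = -110*(-21) = 2310)
g(K) = 48/(105 + K)
g((v - 4)*7) - N = 48/(105 + (-7 - 4)*7) - 1*2310 = 48/(105 - 11*7) - 2310 = 48/(105 - 77) - 2310 = 48/28 - 2310 = 48*(1/28) - 2310 = 12/7 - 2310 = -16158/7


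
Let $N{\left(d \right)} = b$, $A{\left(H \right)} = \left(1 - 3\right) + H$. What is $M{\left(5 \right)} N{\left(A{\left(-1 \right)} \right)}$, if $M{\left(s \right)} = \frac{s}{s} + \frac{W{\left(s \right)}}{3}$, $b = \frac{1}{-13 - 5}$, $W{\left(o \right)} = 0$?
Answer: $- \frac{1}{18} \approx -0.055556$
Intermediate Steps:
$b = - \frac{1}{18}$ ($b = \frac{1}{-18} = - \frac{1}{18} \approx -0.055556$)
$M{\left(s \right)} = 1$ ($M{\left(s \right)} = \frac{s}{s} + \frac{0}{3} = 1 + 0 \cdot \frac{1}{3} = 1 + 0 = 1$)
$A{\left(H \right)} = -2 + H$
$N{\left(d \right)} = - \frac{1}{18}$
$M{\left(5 \right)} N{\left(A{\left(-1 \right)} \right)} = 1 \left(- \frac{1}{18}\right) = - \frac{1}{18}$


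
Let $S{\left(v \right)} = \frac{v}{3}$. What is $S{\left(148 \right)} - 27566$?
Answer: $- \frac{82550}{3} \approx -27517.0$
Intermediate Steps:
$S{\left(v \right)} = \frac{v}{3}$ ($S{\left(v \right)} = v \frac{1}{3} = \frac{v}{3}$)
$S{\left(148 \right)} - 27566 = \frac{1}{3} \cdot 148 - 27566 = \frac{148}{3} - 27566 = - \frac{82550}{3}$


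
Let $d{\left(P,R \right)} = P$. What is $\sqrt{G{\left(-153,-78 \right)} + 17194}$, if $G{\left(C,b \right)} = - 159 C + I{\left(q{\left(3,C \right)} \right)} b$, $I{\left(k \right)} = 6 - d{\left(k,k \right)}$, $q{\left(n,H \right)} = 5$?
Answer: $\sqrt{41443} \approx 203.58$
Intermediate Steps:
$I{\left(k \right)} = 6 - k$
$G{\left(C,b \right)} = b - 159 C$ ($G{\left(C,b \right)} = - 159 C + \left(6 - 5\right) b = - 159 C + 1 b = - 159 C + b = b - 159 C$)
$\sqrt{G{\left(-153,-78 \right)} + 17194} = \sqrt{\left(-78 - -24327\right) + 17194} = \sqrt{\left(-78 + 24327\right) + 17194} = \sqrt{24249 + 17194} = \sqrt{41443}$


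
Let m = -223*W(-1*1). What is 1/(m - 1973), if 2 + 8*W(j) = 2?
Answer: -1/1973 ≈ -0.00050684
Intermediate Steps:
W(j) = 0 (W(j) = -¼ + (⅛)*2 = -¼ + ¼ = 0)
m = 0 (m = -223*0 = 0)
1/(m - 1973) = 1/(0 - 1973) = 1/(-1973) = -1/1973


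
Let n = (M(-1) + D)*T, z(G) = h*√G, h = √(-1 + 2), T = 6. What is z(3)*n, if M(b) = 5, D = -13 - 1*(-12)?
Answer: 24*√3 ≈ 41.569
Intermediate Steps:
D = -1 (D = -13 + 12 = -1)
h = 1 (h = √1 = 1)
z(G) = √G (z(G) = 1*√G = √G)
n = 24 (n = (5 - 1)*6 = 4*6 = 24)
z(3)*n = √3*24 = 24*√3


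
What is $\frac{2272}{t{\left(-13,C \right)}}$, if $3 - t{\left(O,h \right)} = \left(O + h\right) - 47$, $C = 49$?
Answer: $\frac{1136}{7} \approx 162.29$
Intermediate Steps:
$t{\left(O,h \right)} = 50 - O - h$ ($t{\left(O,h \right)} = 3 - \left(\left(O + h\right) - 47\right) = 3 - \left(-47 + O + h\right) = 50 - O - h$)
$\frac{2272}{t{\left(-13,C \right)}} = \frac{2272}{50 - -13 - 49} = \frac{2272}{50 + 13 - 49} = \frac{2272}{14} = 2272 \cdot \frac{1}{14} = \frac{1136}{7}$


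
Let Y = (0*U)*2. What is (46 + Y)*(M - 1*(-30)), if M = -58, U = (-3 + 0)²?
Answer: -1288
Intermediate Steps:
U = 9 (U = (-3)² = 9)
Y = 0 (Y = (0*9)*2 = 0*2 = 0)
(46 + Y)*(M - 1*(-30)) = (46 + 0)*(-58 - 1*(-30)) = 46*(-58 + 30) = 46*(-28) = -1288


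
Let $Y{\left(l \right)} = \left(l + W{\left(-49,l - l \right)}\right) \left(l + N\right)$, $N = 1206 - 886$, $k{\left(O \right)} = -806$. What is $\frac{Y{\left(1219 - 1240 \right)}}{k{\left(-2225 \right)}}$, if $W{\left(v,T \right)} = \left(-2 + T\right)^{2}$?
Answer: $\frac{391}{62} \approx 6.3064$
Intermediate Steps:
$N = 320$ ($N = 1206 - 886 = 320$)
$Y{\left(l \right)} = \left(4 + l\right) \left(320 + l\right)$ ($Y{\left(l \right)} = \left(l + \left(-2 + \left(l - l\right)\right)^{2}\right) \left(l + 320\right) = \left(l + \left(-2 + 0\right)^{2}\right) \left(320 + l\right) = \left(l + \left(-2\right)^{2}\right) \left(320 + l\right) = \left(l + 4\right) \left(320 + l\right) = \left(4 + l\right) \left(320 + l\right)$)
$\frac{Y{\left(1219 - 1240 \right)}}{k{\left(-2225 \right)}} = \frac{1280 + \left(1219 - 1240\right)^{2} + 324 \left(1219 - 1240\right)}{-806} = \left(1280 + \left(-21\right)^{2} + 324 \left(-21\right)\right) \left(- \frac{1}{806}\right) = \left(1280 + 441 - 6804\right) \left(- \frac{1}{806}\right) = \left(-5083\right) \left(- \frac{1}{806}\right) = \frac{391}{62}$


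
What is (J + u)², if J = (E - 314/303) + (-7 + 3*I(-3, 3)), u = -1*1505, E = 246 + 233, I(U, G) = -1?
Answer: 98735465284/91809 ≈ 1.0754e+6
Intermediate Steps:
E = 479
u = -1505
J = 141793/303 (J = (479 - 314/303) + (-7 + 3*(-1)) = (479 - 314*1/303) + (-7 - 3) = (479 - 314/303) - 10 = 144823/303 - 10 = 141793/303 ≈ 467.96)
(J + u)² = (141793/303 - 1505)² = (-314222/303)² = 98735465284/91809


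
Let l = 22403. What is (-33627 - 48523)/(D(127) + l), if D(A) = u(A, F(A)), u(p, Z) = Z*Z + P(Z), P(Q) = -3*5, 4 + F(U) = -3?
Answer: -82150/22437 ≈ -3.6614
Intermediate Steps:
F(U) = -7 (F(U) = -4 - 3 = -7)
P(Q) = -15
u(p, Z) = -15 + Z**2 (u(p, Z) = Z*Z - 15 = Z**2 - 15 = -15 + Z**2)
D(A) = 34 (D(A) = -15 + (-7)**2 = -15 + 49 = 34)
(-33627 - 48523)/(D(127) + l) = (-33627 - 48523)/(34 + 22403) = -82150/22437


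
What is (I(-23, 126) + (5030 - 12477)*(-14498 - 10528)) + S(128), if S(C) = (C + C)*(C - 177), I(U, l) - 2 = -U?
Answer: 186356103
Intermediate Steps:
I(U, l) = 2 - U
S(C) = 2*C*(-177 + C) (S(C) = (2*C)*(-177 + C) = 2*C*(-177 + C))
(I(-23, 126) + (5030 - 12477)*(-14498 - 10528)) + S(128) = ((2 - 1*(-23)) + (5030 - 12477)*(-14498 - 10528)) + 2*128*(-177 + 128) = ((2 + 23) - 7447*(-25026)) + 2*128*(-49) = (25 + 186368622) - 12544 = 186368647 - 12544 = 186356103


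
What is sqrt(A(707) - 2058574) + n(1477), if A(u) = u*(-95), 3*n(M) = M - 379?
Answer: 366 + I*sqrt(2125739) ≈ 366.0 + 1458.0*I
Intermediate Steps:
n(M) = -379/3 + M/3 (n(M) = (M - 379)/3 = (-379 + M)/3 = -379/3 + M/3)
A(u) = -95*u
sqrt(A(707) - 2058574) + n(1477) = sqrt(-95*707 - 2058574) + (-379/3 + (1/3)*1477) = sqrt(-67165 - 2058574) + (-379/3 + 1477/3) = sqrt(-2125739) + 366 = I*sqrt(2125739) + 366 = 366 + I*sqrt(2125739)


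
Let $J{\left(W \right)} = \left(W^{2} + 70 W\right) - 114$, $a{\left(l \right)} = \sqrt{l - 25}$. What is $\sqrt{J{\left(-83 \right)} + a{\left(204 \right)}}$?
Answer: $\sqrt{965 + \sqrt{179}} \approx 31.279$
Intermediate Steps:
$a{\left(l \right)} = \sqrt{-25 + l}$
$J{\left(W \right)} = -114 + W^{2} + 70 W$
$\sqrt{J{\left(-83 \right)} + a{\left(204 \right)}} = \sqrt{\left(-114 + \left(-83\right)^{2} + 70 \left(-83\right)\right) + \sqrt{-25 + 204}} = \sqrt{\left(-114 + 6889 - 5810\right) + \sqrt{179}} = \sqrt{965 + \sqrt{179}}$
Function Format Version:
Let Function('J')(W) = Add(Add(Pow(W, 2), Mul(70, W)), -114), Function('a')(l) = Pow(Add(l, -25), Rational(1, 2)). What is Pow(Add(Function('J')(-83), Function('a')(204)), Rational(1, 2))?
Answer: Pow(Add(965, Pow(179, Rational(1, 2))), Rational(1, 2)) ≈ 31.279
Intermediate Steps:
Function('a')(l) = Pow(Add(-25, l), Rational(1, 2))
Function('J')(W) = Add(-114, Pow(W, 2), Mul(70, W))
Pow(Add(Function('J')(-83), Function('a')(204)), Rational(1, 2)) = Pow(Add(Add(-114, Pow(-83, 2), Mul(70, -83)), Pow(Add(-25, 204), Rational(1, 2))), Rational(1, 2)) = Pow(Add(Add(-114, 6889, -5810), Pow(179, Rational(1, 2))), Rational(1, 2)) = Pow(Add(965, Pow(179, Rational(1, 2))), Rational(1, 2))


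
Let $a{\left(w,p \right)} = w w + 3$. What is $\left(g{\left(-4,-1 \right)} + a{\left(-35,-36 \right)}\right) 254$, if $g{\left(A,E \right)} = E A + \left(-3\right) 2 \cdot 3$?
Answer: $308356$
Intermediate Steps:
$a{\left(w,p \right)} = 3 + w^{2}$ ($a{\left(w,p \right)} = w^{2} + 3 = 3 + w^{2}$)
$g{\left(A,E \right)} = -18 + A E$ ($g{\left(A,E \right)} = A E - 18 = -18 + A E$)
$\left(g{\left(-4,-1 \right)} + a{\left(-35,-36 \right)}\right) 254 = \left(\left(-18 - -4\right) + \left(3 + \left(-35\right)^{2}\right)\right) 254 = \left(\left(-18 + 4\right) + \left(3 + 1225\right)\right) 254 = \left(-14 + 1228\right) 254 = 1214 \cdot 254 = 308356$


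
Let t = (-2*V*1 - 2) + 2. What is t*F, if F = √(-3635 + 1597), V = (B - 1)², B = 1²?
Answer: 0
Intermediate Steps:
B = 1
V = 0 (V = (1 - 1)² = 0² = 0)
t = 0 (t = (-2*0*1 - 2) + 2 = (0*1 - 2) + 2 = (0 - 2) + 2 = -2 + 2 = 0)
F = I*√2038 (F = √(-2038) = I*√2038 ≈ 45.144*I)
t*F = 0*(I*√2038) = 0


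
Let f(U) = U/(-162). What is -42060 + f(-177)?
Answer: -2271181/54 ≈ -42059.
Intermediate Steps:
f(U) = -U/162 (f(U) = U*(-1/162) = -U/162)
-42060 + f(-177) = -42060 - 1/162*(-177) = -42060 + 59/54 = -2271181/54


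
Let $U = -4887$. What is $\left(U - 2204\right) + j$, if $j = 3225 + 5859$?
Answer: $1993$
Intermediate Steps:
$j = 9084$
$\left(U - 2204\right) + j = \left(-4887 - 2204\right) + 9084 = -7091 + 9084 = 1993$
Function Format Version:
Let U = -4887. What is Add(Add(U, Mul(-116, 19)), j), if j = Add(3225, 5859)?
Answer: 1993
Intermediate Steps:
j = 9084
Add(Add(U, Mul(-116, 19)), j) = Add(Add(-4887, Mul(-116, 19)), 9084) = Add(Add(-4887, -2204), 9084) = Add(-7091, 9084) = 1993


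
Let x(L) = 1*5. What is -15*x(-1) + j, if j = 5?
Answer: -70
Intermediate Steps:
x(L) = 5
-15*x(-1) + j = -15*5 + 5 = -75 + 5 = -70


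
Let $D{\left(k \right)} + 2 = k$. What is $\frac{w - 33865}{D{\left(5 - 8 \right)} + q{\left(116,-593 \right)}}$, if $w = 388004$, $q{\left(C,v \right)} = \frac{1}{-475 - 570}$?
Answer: $- \frac{370075255}{5226} \approx -70814.0$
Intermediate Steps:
$D{\left(k \right)} = -2 + k$
$q{\left(C,v \right)} = - \frac{1}{1045}$ ($q{\left(C,v \right)} = \frac{1}{-1045} = - \frac{1}{1045}$)
$\frac{w - 33865}{D{\left(5 - 8 \right)} + q{\left(116,-593 \right)}} = \frac{388004 - 33865}{\left(-2 + \left(5 - 8\right)\right) - \frac{1}{1045}} = \frac{354139}{\left(-2 + \left(5 - 8\right)\right) - \frac{1}{1045}} = \frac{354139}{\left(-2 - 3\right) - \frac{1}{1045}} = \frac{354139}{-5 - \frac{1}{1045}} = \frac{354139}{- \frac{5226}{1045}} = 354139 \left(- \frac{1045}{5226}\right) = - \frac{370075255}{5226}$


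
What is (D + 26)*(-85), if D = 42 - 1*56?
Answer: -1020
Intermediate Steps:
D = -14 (D = 42 - 56 = -14)
(D + 26)*(-85) = (-14 + 26)*(-85) = 12*(-85) = -1020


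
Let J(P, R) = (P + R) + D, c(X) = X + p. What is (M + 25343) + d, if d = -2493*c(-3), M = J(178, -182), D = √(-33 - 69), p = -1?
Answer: 35311 + I*√102 ≈ 35311.0 + 10.1*I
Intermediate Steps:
c(X) = -1 + X (c(X) = X - 1 = -1 + X)
D = I*√102 (D = √(-102) = I*√102 ≈ 10.1*I)
J(P, R) = P + R + I*√102 (J(P, R) = (P + R) + I*√102 = P + R + I*√102)
M = -4 + I*√102 (M = 178 - 182 + I*√102 = -4 + I*√102 ≈ -4.0 + 10.1*I)
d = 9972 (d = -2493*(-1 - 3) = -2493*(-4) = 9972)
(M + 25343) + d = ((-4 + I*√102) + 25343) + 9972 = (25339 + I*√102) + 9972 = 35311 + I*√102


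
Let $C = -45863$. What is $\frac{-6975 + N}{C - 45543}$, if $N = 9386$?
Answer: $- \frac{2411}{91406} \approx -0.026377$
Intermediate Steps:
$\frac{-6975 + N}{C - 45543} = \frac{-6975 + 9386}{-45863 - 45543} = \frac{2411}{-91406} = 2411 \left(- \frac{1}{91406}\right) = - \frac{2411}{91406}$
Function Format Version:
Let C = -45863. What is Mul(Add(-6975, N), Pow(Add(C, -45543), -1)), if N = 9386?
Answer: Rational(-2411, 91406) ≈ -0.026377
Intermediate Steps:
Mul(Add(-6975, N), Pow(Add(C, -45543), -1)) = Mul(Add(-6975, 9386), Pow(Add(-45863, -45543), -1)) = Mul(2411, Pow(-91406, -1)) = Mul(2411, Rational(-1, 91406)) = Rational(-2411, 91406)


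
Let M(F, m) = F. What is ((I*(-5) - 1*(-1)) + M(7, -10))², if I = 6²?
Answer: 29584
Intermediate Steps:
I = 36
((I*(-5) - 1*(-1)) + M(7, -10))² = ((36*(-5) - 1*(-1)) + 7)² = ((-180 + 1) + 7)² = (-179 + 7)² = (-172)² = 29584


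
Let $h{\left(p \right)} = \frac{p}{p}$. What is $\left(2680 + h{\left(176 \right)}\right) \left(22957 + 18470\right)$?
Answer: $111065787$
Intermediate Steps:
$h{\left(p \right)} = 1$
$\left(2680 + h{\left(176 \right)}\right) \left(22957 + 18470\right) = \left(2680 + 1\right) \left(22957 + 18470\right) = 2681 \cdot 41427 = 111065787$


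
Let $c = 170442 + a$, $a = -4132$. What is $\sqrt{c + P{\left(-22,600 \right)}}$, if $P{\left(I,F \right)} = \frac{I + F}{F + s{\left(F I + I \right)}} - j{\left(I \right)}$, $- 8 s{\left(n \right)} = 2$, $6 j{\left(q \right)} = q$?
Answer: $\frac{\sqrt{8614567144815}}{7197} \approx 407.82$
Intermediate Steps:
$j{\left(q \right)} = \frac{q}{6}$
$s{\left(n \right)} = - \frac{1}{4}$ ($s{\left(n \right)} = \left(- \frac{1}{8}\right) 2 = - \frac{1}{4}$)
$c = 166310$ ($c = 170442 - 4132 = 166310$)
$P{\left(I,F \right)} = - \frac{I}{6} + \frac{F + I}{- \frac{1}{4} + F}$ ($P{\left(I,F \right)} = \frac{I + F}{F - \frac{1}{4}} - \frac{I}{6} = \frac{F + I}{- \frac{1}{4} + F} - \frac{I}{6} = - \frac{I}{6} + \frac{F + I}{- \frac{1}{4} + F}$)
$\sqrt{c + P{\left(-22,600 \right)}} = \sqrt{166310 + \frac{24 \cdot 600 + 25 \left(-22\right) - 2400 \left(-22\right)}{6 \left(-1 + 4 \cdot 600\right)}} = \sqrt{166310 + \frac{14400 - 550 + 52800}{6 \left(-1 + 2400\right)}} = \sqrt{166310 + \frac{1}{6} \cdot \frac{1}{2399} \cdot 66650} = \sqrt{166310 + \frac{33325}{7197}} = \sqrt{\frac{1196966395}{7197}} = \frac{\sqrt{8614567144815}}{7197}$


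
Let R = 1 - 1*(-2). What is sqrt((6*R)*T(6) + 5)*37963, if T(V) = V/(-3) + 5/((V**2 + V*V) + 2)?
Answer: 37963*I*sqrt(40774)/37 ≈ 2.0718e+5*I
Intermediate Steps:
R = 3 (R = 1 + 2 = 3)
T(V) = 5/(2 + 2*V**2) - V/3 (T(V) = V*(-1/3) + 5/((V**2 + V**2) + 2) = -V/3 + 5/(2*V**2 + 2) = -V/3 + 5/(2 + 2*V**2) = 5/(2 + 2*V**2) - V/3)
sqrt((6*R)*T(6) + 5)*37963 = sqrt((6*3)*((15 - 2*6 - 2*6**3)/(6*(1 + 6**2))) + 5)*37963 = sqrt(18*((15 - 12 - 2*216)/(6*(1 + 36))) + 5)*37963 = sqrt(18*((1/6)*(15 - 12 - 432)/37) + 5)*37963 = sqrt(18*((1/6)*(1/37)*(-429)) + 5)*37963 = sqrt(18*(-143/74) + 5)*37963 = sqrt(-1287/37 + 5)*37963 = sqrt(-1102/37)*37963 = (I*sqrt(40774)/37)*37963 = 37963*I*sqrt(40774)/37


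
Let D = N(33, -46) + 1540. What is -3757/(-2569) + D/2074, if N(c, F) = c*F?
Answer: 3924268/2664053 ≈ 1.4730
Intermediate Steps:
N(c, F) = F*c
D = 22 (D = -46*33 + 1540 = -1518 + 1540 = 22)
-3757/(-2569) + D/2074 = -3757/(-2569) + 22/2074 = -3757*(-1/2569) + 22*(1/2074) = 3757/2569 + 11/1037 = 3924268/2664053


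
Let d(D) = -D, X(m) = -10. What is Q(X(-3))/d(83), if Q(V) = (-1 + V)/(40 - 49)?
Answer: -11/747 ≈ -0.014726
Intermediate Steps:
Q(V) = 1/9 - V/9 (Q(V) = (-1 + V)/(-9) = (-1 + V)*(-1/9) = 1/9 - V/9)
Q(X(-3))/d(83) = (1/9 - 1/9*(-10))/((-1*83)) = (1/9 + 10/9)/(-83) = (11/9)*(-1/83) = -11/747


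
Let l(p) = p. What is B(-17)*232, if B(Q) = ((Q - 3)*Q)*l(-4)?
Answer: -315520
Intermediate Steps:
B(Q) = -4*Q*(-3 + Q) (B(Q) = ((Q - 3)*Q)*(-4) = ((-3 + Q)*Q)*(-4) = (Q*(-3 + Q))*(-4) = -4*Q*(-3 + Q))
B(-17)*232 = (4*(-17)*(3 - 1*(-17)))*232 = (4*(-17)*(3 + 17))*232 = (4*(-17)*20)*232 = -1360*232 = -315520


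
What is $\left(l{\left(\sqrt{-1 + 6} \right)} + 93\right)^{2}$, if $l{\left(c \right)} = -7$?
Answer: $7396$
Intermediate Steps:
$\left(l{\left(\sqrt{-1 + 6} \right)} + 93\right)^{2} = \left(-7 + 93\right)^{2} = 86^{2} = 7396$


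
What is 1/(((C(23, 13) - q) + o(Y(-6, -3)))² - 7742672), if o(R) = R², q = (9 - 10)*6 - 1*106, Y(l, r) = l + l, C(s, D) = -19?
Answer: -1/7686503 ≈ -1.3010e-7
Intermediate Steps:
Y(l, r) = 2*l
q = -112 (q = -1*6 - 106 = -6 - 106 = -112)
1/(((C(23, 13) - q) + o(Y(-6, -3)))² - 7742672) = 1/(((-19 - 1*(-112)) + (2*(-6))²)² - 7742672) = 1/(((-19 + 112) + (-12)²)² - 7742672) = 1/((93 + 144)² - 7742672) = 1/(237² - 7742672) = 1/(56169 - 7742672) = 1/(-7686503) = -1/7686503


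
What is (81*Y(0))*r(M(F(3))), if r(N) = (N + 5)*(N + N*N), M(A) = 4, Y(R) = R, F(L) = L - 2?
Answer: 0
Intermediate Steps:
F(L) = -2 + L
r(N) = (5 + N)*(N + N²)
(81*Y(0))*r(M(F(3))) = (81*0)*(4*(5 + 4² + 6*4)) = 0*(4*(5 + 16 + 24)) = 0*(4*45) = 0*180 = 0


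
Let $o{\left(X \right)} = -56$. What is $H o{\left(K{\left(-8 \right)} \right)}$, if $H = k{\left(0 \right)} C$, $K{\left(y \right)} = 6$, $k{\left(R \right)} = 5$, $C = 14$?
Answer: $-3920$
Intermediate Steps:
$H = 70$ ($H = 5 \cdot 14 = 70$)
$H o{\left(K{\left(-8 \right)} \right)} = 70 \left(-56\right) = -3920$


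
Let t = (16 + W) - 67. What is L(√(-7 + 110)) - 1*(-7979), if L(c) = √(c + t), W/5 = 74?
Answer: 7979 + √(319 + √103) ≈ 7997.1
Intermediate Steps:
W = 370 (W = 5*74 = 370)
t = 319 (t = (16 + 370) - 67 = 386 - 67 = 319)
L(c) = √(319 + c) (L(c) = √(c + 319) = √(319 + c))
L(√(-7 + 110)) - 1*(-7979) = √(319 + √(-7 + 110)) - 1*(-7979) = √(319 + √103) + 7979 = 7979 + √(319 + √103)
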